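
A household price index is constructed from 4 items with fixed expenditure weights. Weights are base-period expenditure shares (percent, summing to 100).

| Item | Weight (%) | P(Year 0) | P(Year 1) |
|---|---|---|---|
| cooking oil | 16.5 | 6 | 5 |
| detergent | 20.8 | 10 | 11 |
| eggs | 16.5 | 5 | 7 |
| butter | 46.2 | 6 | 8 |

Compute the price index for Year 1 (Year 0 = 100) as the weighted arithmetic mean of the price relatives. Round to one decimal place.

cooking oil: 16.5 × (5/6) = 16.5 × 0.833333 = 13.7500
detergent: 20.8 × (11/10) = 20.8 × 1.100000 = 22.8800
eggs: 16.5 × (7/5) = 16.5 × 1.400000 = 23.1000
butter: 46.2 × (8/6) = 46.2 × 1.333333 = 61.6000
Index = Σ wᵢ·(p₁ᵢ/p₀ᵢ) = 13.7500 + 22.8800 + 23.1000 + 61.6000 = 121.3300

121.3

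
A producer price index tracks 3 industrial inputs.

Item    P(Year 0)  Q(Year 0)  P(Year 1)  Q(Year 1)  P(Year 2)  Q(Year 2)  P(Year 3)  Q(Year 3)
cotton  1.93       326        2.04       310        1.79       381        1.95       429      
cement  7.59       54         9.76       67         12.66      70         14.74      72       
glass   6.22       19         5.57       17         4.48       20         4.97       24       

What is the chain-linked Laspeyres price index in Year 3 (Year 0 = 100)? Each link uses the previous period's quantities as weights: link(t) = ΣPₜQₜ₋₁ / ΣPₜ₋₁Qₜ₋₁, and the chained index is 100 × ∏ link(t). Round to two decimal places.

Link Year 0→Year 1:
ΣP(Year 1)Q(Year 0) = 2.04×326 + 9.76×54 + 5.57×19 = 665.04 + 527.04 + 105.83 = 1297.91
ΣP(Year 0)Q(Year 0) = 1.93×326 + 7.59×54 + 6.22×19 = 629.18 + 409.86 + 118.18 = 1157.22
link = 1297.91/1157.22 = 1.121576
Link Year 1→Year 2:
ΣP(Year 2)Q(Year 1) = 1.79×310 + 12.66×67 + 4.48×17 = 554.9 + 848.22 + 76.16 = 1479.28
ΣP(Year 1)Q(Year 1) = 2.04×310 + 9.76×67 + 5.57×17 = 632.4 + 653.92 + 94.69 = 1381.01
link = 1479.28/1381.01 = 1.071158
Link Year 2→Year 3:
ΣP(Year 3)Q(Year 2) = 1.95×381 + 14.74×70 + 4.97×20 = 742.95 + 1031.8 + 99.4 = 1874.15
ΣP(Year 2)Q(Year 2) = 1.79×381 + 12.66×70 + 4.48×20 = 681.99 + 886.2 + 89.6 = 1657.79
link = 1874.15/1657.79 = 1.130511
Chained index = 100 × 1.121576 × 1.071158 × 1.130511 = 135.8179

135.82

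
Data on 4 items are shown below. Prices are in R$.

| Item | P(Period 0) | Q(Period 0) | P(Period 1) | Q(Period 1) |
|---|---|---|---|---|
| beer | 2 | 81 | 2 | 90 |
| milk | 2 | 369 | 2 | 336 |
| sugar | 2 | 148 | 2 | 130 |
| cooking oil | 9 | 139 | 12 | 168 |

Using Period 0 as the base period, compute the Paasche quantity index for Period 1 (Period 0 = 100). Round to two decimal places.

109.22

Paasche quantity index uses current-period prices as weights.
ΣP(Period 1)·Q(Period 1) = 2×90 + 2×336 + 2×130 + 12×168 = 180 + 672 + 260 + 2016 = 3128
ΣP(Period 1)·Q(Period 0) = 2×81 + 2×369 + 2×148 + 12×139 = 162 + 738 + 296 + 1668 = 2864
Index = 3128 / 2864 × 100 = 109.2179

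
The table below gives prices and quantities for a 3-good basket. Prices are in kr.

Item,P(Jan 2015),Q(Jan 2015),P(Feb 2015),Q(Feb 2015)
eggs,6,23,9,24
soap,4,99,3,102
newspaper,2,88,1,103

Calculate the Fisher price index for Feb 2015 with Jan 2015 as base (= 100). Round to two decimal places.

82.92

Laspeyres component (base-period weights):
ΣP(Feb 2015)Q(Jan 2015) = 9×23 + 3×99 + 1×88 = 207 + 297 + 88 = 592
ΣP(Jan 2015)Q(Jan 2015) = 6×23 + 4×99 + 2×88 = 138 + 396 + 176 = 710
L = 592 / 710 × 100 = 83.3803
Paasche component (current-period weights):
ΣP(Feb 2015)Q(Feb 2015) = 9×24 + 3×102 + 1×103 = 216 + 306 + 103 = 625
ΣP(Jan 2015)Q(Feb 2015) = 6×24 + 4×102 + 2×103 = 144 + 408 + 206 = 758
P = 625 / 758 × 100 = 82.4538
Fisher = √(L × P) = √(83.3803 × 82.4538) = 82.9158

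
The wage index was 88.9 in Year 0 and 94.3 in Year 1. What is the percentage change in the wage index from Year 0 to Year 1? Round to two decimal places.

Change = (94.3 − 88.9) / 88.9 × 100
       = 5.4 / 88.9 × 100 = 6.0742%

6.07%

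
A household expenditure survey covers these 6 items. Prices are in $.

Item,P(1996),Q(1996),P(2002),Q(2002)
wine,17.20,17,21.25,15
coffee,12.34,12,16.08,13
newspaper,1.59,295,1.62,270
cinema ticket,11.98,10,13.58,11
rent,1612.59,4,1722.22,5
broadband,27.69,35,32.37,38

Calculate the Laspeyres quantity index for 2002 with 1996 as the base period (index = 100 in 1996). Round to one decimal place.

Laspeyres quantity index uses base-period prices as weights.
ΣP(1996)·Q(2002) = 17.20×15 + 12.34×13 + 1.59×270 + 11.98×11 + 1612.59×5 + 27.69×38 = 258 + 160.42 + 429.3 + 131.78 + 8062.95 + 1052.22 = 10094.67
ΣP(1996)·Q(1996) = 17.20×17 + 12.34×12 + 1.59×295 + 11.98×10 + 1612.59×4 + 27.69×35 = 292.4 + 148.08 + 469.05 + 119.8 + 6450.36 + 969.15 = 8448.84
Index = 10094.67 / 8448.84 × 100 = 119.4800

119.5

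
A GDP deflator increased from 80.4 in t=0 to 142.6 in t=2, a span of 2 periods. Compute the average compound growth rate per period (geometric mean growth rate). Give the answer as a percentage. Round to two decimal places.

Growth factor = (142.6/80.4)^(1/2) = (1.773632)^(1/2) = 1.331778
Growth rate = 1.331778 − 1 = 0.331778 = 33.1778%

33.18%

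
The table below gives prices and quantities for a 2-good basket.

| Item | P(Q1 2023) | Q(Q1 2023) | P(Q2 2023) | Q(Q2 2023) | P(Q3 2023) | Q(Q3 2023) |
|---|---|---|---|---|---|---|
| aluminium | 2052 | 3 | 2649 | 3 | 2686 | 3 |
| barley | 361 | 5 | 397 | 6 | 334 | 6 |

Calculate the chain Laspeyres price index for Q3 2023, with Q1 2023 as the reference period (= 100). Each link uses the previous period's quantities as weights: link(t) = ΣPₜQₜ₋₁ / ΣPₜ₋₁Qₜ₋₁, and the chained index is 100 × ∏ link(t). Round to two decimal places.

121.53

Link Q1 2023→Q2 2023:
ΣP(Q2 2023)Q(Q1 2023) = 2649×3 + 397×5 = 7947 + 1985 = 9932
ΣP(Q1 2023)Q(Q1 2023) = 2052×3 + 361×5 = 6156 + 1805 = 7961
link = 9932/7961 = 1.247582
Link Q2 2023→Q3 2023:
ΣP(Q3 2023)Q(Q2 2023) = 2686×3 + 334×6 = 8058 + 2004 = 10062
ΣP(Q2 2023)Q(Q2 2023) = 2649×3 + 397×6 = 7947 + 2382 = 10329
link = 10062/10329 = 0.974150
Chained index = 100 × 1.247582 × 0.974150 = 121.5333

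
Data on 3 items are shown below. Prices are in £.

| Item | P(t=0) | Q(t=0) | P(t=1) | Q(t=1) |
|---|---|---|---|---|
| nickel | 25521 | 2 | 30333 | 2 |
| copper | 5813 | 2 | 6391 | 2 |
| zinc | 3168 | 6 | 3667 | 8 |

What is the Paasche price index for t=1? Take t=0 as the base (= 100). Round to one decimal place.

Paasche price index uses current-period quantities as weights.
ΣP(t=1)·Q(t=1) = 30333×2 + 6391×2 + 3667×8 = 60666 + 12782 + 29336 = 102784
ΣP(t=0)·Q(t=1) = 25521×2 + 5813×2 + 3168×8 = 51042 + 11626 + 25344 = 88012
Index = 102784 / 88012 × 100 = 116.7841

116.8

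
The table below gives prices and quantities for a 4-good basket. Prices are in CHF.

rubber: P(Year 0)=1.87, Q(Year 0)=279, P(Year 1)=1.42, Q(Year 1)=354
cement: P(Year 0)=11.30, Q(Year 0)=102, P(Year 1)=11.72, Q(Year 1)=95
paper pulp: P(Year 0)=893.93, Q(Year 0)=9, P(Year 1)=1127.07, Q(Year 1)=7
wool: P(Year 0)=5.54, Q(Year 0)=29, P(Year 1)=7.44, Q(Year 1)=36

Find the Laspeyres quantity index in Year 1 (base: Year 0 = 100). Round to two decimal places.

82.92

Laspeyres quantity index uses base-period prices as weights.
ΣP(Year 0)·Q(Year 1) = 1.87×354 + 11.30×95 + 893.93×7 + 5.54×36 = 661.98 + 1073.5 + 6257.51 + 199.44 = 8192.43
ΣP(Year 0)·Q(Year 0) = 1.87×279 + 11.30×102 + 893.93×9 + 5.54×29 = 521.73 + 1152.6 + 8045.37 + 160.66 = 9880.36
Index = 8192.43 / 9880.36 × 100 = 82.9163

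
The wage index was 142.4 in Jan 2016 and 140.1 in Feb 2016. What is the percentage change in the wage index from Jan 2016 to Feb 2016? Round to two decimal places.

Change = (140.1 − 142.4) / 142.4 × 100
       = -2.3 / 142.4 × 100 = -1.6152%

-1.62%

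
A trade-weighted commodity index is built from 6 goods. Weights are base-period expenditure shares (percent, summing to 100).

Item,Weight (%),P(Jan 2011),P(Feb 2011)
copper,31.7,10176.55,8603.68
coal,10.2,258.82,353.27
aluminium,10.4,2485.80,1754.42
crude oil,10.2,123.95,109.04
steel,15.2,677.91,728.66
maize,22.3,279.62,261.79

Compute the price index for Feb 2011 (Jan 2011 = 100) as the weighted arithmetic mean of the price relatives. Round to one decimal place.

copper: 31.7 × (8603.68/10176.55) = 31.7 × 0.845442 = 26.8005
coal: 10.2 × (353.27/258.82) = 10.2 × 1.364925 = 13.9222
aluminium: 10.4 × (1754.42/2485.80) = 10.4 × 0.705777 = 7.3401
crude oil: 10.2 × (109.04/123.95) = 10.2 × 0.879710 = 8.9730
steel: 15.2 × (728.66/677.91) = 15.2 × 1.074862 = 16.3379
maize: 22.3 × (261.79/279.62) = 22.3 × 0.936235 = 20.8780
Index = Σ wᵢ·(p₁ᵢ/p₀ᵢ) = 26.8005 + 13.9222 + 7.3401 + 8.9730 + 16.3379 + 20.8780 = 94.2518

94.3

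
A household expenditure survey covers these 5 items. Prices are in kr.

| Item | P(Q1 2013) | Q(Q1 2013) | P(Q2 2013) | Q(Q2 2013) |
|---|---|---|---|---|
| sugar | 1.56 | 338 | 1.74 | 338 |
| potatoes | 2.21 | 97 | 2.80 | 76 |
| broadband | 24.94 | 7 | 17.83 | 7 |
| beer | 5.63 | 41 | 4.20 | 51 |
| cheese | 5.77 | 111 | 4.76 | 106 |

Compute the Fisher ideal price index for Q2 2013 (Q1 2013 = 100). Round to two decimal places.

93.62

Laspeyres component (base-period weights):
ΣP(Q2 2013)Q(Q1 2013) = 1.74×338 + 2.80×97 + 17.83×7 + 4.20×41 + 4.76×111 = 588.12 + 271.6 + 124.81 + 172.2 + 528.36 = 1685.09
ΣP(Q1 2013)Q(Q1 2013) = 1.56×338 + 2.21×97 + 24.94×7 + 5.63×41 + 5.77×111 = 527.28 + 214.37 + 174.58 + 230.83 + 640.47 = 1787.53
L = 1685.09 / 1787.53 × 100 = 94.2692
Paasche component (current-period weights):
ΣP(Q2 2013)Q(Q2 2013) = 1.74×338 + 2.80×76 + 17.83×7 + 4.20×51 + 4.76×106 = 588.12 + 212.8 + 124.81 + 214.2 + 504.56 = 1644.49
ΣP(Q1 2013)Q(Q2 2013) = 1.56×338 + 2.21×76 + 24.94×7 + 5.63×51 + 5.77×106 = 527.28 + 167.96 + 174.58 + 287.13 + 611.62 = 1768.57
P = 1644.49 / 1768.57 × 100 = 92.9842
Fisher = √(L × P) = √(94.2692 × 92.9842) = 93.6245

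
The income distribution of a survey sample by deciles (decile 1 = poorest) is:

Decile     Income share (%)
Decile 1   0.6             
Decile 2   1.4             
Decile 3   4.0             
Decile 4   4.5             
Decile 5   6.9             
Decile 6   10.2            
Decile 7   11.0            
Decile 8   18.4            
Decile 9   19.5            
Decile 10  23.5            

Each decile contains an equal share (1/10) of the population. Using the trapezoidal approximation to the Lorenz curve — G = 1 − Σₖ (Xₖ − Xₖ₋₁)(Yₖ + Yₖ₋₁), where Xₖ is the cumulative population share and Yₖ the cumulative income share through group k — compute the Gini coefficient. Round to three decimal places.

0.428

Cumulative income shares Yₖ: 0.0060, 0.0200, 0.0600, 0.1050, 0.1740, 0.2760, 0.3860, 0.5700, 0.7650, 1.0000
Σ (Xₖ−Xₖ₋₁)(Yₖ+Yₖ₋₁) = (1/10)(0.0060+0.0000) + (1/10)(0.0200+0.0060) + (1/10)(0.0600+0.0200) + (1/10)(0.1050+0.0600) + (1/10)(0.1740+0.1050) + (1/10)(0.2760+0.1740) + (1/10)(0.3860+0.2760) + (1/10)(0.5700+0.3860) + (1/10)(0.7650+0.5700) + (1/10)(1.0000+0.7650)
  = 0.0006 + 0.0026 + 0.0080 + 0.0165 + 0.0279 + 0.0450 + 0.0662 + 0.0956 + 0.1335 + 0.1765 = 0.5724
G = 1 − 0.5724 = 0.4276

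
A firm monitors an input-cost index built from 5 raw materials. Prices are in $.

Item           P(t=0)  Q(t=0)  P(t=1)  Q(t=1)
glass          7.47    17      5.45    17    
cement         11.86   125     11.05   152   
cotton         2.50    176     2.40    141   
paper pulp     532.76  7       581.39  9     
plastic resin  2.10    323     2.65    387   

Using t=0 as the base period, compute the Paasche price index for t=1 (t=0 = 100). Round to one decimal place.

Paasche price index uses current-period quantities as weights.
ΣP(t=1)·Q(t=1) = 5.45×17 + 11.05×152 + 2.40×141 + 581.39×9 + 2.65×387 = 92.65 + 1679.6 + 338.4 + 5232.51 + 1025.55 = 8368.71
ΣP(t=0)·Q(t=1) = 7.47×17 + 11.86×152 + 2.50×141 + 532.76×9 + 2.10×387 = 126.99 + 1802.72 + 352.5 + 4794.84 + 812.7 = 7889.75
Index = 8368.71 / 7889.75 × 100 = 106.0707

106.1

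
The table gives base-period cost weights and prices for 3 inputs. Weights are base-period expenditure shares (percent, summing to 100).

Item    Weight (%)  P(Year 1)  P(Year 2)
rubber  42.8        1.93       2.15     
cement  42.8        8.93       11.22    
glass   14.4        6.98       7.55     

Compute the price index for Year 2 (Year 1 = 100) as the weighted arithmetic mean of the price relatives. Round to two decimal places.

117.03

rubber: 42.8 × (2.15/1.93) = 42.8 × 1.113990 = 47.6788
cement: 42.8 × (11.22/8.93) = 42.8 × 1.256439 = 53.7756
glass: 14.4 × (7.55/6.98) = 14.4 × 1.081662 = 15.5759
Index = Σ wᵢ·(p₁ᵢ/p₀ᵢ) = 47.6788 + 53.7756 + 15.5759 = 117.0303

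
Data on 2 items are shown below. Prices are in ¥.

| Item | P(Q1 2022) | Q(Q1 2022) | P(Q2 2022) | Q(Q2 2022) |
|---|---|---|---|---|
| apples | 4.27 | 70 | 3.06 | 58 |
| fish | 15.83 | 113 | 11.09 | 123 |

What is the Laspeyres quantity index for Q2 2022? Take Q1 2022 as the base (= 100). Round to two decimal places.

Laspeyres quantity index uses base-period prices as weights.
ΣP(Q1 2022)·Q(Q2 2022) = 4.27×58 + 15.83×123 = 247.66 + 1947.09 = 2194.75
ΣP(Q1 2022)·Q(Q1 2022) = 4.27×70 + 15.83×113 = 298.9 + 1788.79 = 2087.69
Index = 2194.75 / 2087.69 × 100 = 105.1282

105.13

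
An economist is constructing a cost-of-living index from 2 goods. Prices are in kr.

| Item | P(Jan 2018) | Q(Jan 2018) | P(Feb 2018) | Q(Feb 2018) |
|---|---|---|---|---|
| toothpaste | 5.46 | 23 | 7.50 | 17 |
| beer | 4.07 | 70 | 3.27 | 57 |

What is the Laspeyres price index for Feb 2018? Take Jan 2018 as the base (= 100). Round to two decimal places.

97.79

Laspeyres price index uses base-period quantities as weights.
ΣP(Feb 2018)·Q(Jan 2018) = 7.50×23 + 3.27×70 = 172.5 + 228.9 = 401.4
ΣP(Jan 2018)·Q(Jan 2018) = 5.46×23 + 4.07×70 = 125.58 + 284.9 = 410.48
Index = 401.4 / 410.48 × 100 = 97.7880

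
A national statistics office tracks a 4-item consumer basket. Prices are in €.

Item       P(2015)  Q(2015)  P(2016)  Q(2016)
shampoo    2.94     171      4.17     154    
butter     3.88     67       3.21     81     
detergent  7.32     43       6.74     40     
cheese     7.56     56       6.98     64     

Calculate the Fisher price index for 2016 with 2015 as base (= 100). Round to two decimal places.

106.02

Laspeyres component (base-period weights):
ΣP(2016)Q(2015) = 4.17×171 + 3.21×67 + 6.74×43 + 6.98×56 = 713.07 + 215.07 + 289.82 + 390.88 = 1608.84
ΣP(2015)Q(2015) = 2.94×171 + 3.88×67 + 7.32×43 + 7.56×56 = 502.74 + 259.96 + 314.76 + 423.36 = 1500.82
L = 1608.84 / 1500.82 × 100 = 107.1974
Paasche component (current-period weights):
ΣP(2016)Q(2016) = 4.17×154 + 3.21×81 + 6.74×40 + 6.98×64 = 642.18 + 260.01 + 269.6 + 446.72 = 1618.51
ΣP(2015)Q(2016) = 2.94×154 + 3.88×81 + 7.32×40 + 7.56×64 = 452.76 + 314.28 + 292.8 + 483.84 = 1543.68
P = 1618.51 / 1543.68 × 100 = 104.8475
Fisher = √(L × P) = √(107.1974 × 104.8475) = 106.0159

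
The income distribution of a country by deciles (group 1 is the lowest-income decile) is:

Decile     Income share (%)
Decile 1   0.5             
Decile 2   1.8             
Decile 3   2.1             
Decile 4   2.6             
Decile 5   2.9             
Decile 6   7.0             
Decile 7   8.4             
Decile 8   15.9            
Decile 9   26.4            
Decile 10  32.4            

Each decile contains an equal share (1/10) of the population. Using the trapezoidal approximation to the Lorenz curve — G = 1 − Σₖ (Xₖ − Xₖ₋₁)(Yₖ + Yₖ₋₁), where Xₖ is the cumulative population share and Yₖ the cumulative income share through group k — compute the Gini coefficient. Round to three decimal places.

0.550

Cumulative income shares Yₖ: 0.0050, 0.0230, 0.0440, 0.0700, 0.0990, 0.1690, 0.2530, 0.4120, 0.6760, 1.0000
Σ (Xₖ−Xₖ₋₁)(Yₖ+Yₖ₋₁) = (1/10)(0.0050+0.0000) + (1/10)(0.0230+0.0050) + (1/10)(0.0440+0.0230) + (1/10)(0.0700+0.0440) + (1/10)(0.0990+0.0700) + (1/10)(0.1690+0.0990) + (1/10)(0.2530+0.1690) + (1/10)(0.4120+0.2530) + (1/10)(0.6760+0.4120) + (1/10)(1.0000+0.6760)
  = 0.0005 + 0.0028 + 0.0067 + 0.0114 + 0.0169 + 0.0268 + 0.0422 + 0.0665 + 0.1088 + 0.1676 = 0.4502
G = 1 − 0.4502 = 0.5498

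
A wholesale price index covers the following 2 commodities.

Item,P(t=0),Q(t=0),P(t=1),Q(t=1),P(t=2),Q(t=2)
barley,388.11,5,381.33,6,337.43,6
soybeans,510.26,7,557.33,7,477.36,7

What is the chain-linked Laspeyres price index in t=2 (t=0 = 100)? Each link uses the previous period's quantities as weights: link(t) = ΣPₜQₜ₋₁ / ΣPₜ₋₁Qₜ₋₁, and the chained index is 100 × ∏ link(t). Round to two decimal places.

91.35

Link t=0→t=1:
ΣP(t=1)Q(t=0) = 381.33×5 + 557.33×7 = 1906.65 + 3901.31 = 5807.96
ΣP(t=0)Q(t=0) = 388.11×5 + 510.26×7 = 1940.55 + 3571.82 = 5512.37
link = 5807.96/5512.37 = 1.053623
Link t=1→t=2:
ΣP(t=2)Q(t=1) = 337.43×6 + 477.36×7 = 2024.58 + 3341.52 = 5366.1
ΣP(t=1)Q(t=1) = 381.33×6 + 557.33×7 = 2287.98 + 3901.31 = 6189.29
link = 5366.1/6189.29 = 0.866998
Chained index = 100 × 1.053623 × 0.866998 = 91.3489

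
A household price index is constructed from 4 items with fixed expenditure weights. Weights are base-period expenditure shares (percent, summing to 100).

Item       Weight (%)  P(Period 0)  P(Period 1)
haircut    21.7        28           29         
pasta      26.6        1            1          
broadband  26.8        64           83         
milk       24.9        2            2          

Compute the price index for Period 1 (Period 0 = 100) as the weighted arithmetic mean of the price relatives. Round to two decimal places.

haircut: 21.7 × (29/28) = 21.7 × 1.035714 = 22.4750
pasta: 26.6 × (1/1) = 26.6 × 1.000000 = 26.6000
broadband: 26.8 × (83/64) = 26.8 × 1.296875 = 34.7563
milk: 24.9 × (2/2) = 24.9 × 1.000000 = 24.9000
Index = Σ wᵢ·(p₁ᵢ/p₀ᵢ) = 22.4750 + 26.6000 + 34.7563 + 24.9000 = 108.7313

108.73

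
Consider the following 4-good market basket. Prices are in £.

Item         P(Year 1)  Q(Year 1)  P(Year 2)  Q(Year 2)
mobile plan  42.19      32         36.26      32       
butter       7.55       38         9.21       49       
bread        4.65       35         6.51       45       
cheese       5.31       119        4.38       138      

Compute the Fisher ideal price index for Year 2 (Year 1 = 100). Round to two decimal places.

Laspeyres component (base-period weights):
ΣP(Year 2)Q(Year 1) = 36.26×32 + 9.21×38 + 6.51×35 + 4.38×119 = 1160.32 + 349.98 + 227.85 + 521.22 = 2259.37
ΣP(Year 1)Q(Year 1) = 42.19×32 + 7.55×38 + 4.65×35 + 5.31×119 = 1350.08 + 286.9 + 162.75 + 631.89 = 2431.62
L = 2259.37 / 2431.62 × 100 = 92.9162
Paasche component (current-period weights):
ΣP(Year 2)Q(Year 2) = 36.26×32 + 9.21×49 + 6.51×45 + 4.38×138 = 1160.32 + 451.29 + 292.95 + 604.44 = 2509
ΣP(Year 1)Q(Year 2) = 42.19×32 + 7.55×49 + 4.65×45 + 5.31×138 = 1350.08 + 369.95 + 209.25 + 732.78 = 2662.06
P = 2509 / 2662.06 × 100 = 94.2503
Fisher = √(L × P) = √(92.9162 × 94.2503) = 93.5809

93.58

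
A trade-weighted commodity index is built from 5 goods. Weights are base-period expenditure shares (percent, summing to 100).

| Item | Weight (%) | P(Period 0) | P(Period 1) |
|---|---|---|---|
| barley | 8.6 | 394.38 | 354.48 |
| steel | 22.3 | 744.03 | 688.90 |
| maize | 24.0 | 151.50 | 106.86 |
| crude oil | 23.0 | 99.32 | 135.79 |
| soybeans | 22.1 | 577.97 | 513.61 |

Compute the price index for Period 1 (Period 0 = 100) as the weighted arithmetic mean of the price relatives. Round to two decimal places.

96.39

barley: 8.6 × (354.48/394.38) = 8.6 × 0.898829 = 7.7299
steel: 22.3 × (688.90/744.03) = 22.3 × 0.925904 = 20.6476
maize: 24.0 × (106.86/151.50) = 24.0 × 0.705347 = 16.9283
crude oil: 23.0 × (135.79/99.32) = 23.0 × 1.367197 = 31.4455
soybeans: 22.1 × (513.61/577.97) = 22.1 × 0.888645 = 19.6390
Index = Σ wᵢ·(p₁ᵢ/p₀ᵢ) = 7.7299 + 20.6476 + 16.9283 + 31.4455 + 19.6390 = 96.3905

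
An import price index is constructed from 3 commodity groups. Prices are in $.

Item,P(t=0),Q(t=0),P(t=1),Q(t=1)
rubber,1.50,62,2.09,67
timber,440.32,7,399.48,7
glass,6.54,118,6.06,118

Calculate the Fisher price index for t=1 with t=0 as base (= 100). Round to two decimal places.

Laspeyres component (base-period weights):
ΣP(t=1)Q(t=0) = 2.09×62 + 399.48×7 + 6.06×118 = 129.58 + 2796.36 + 715.08 = 3641.02
ΣP(t=0)Q(t=0) = 1.50×62 + 440.32×7 + 6.54×118 = 93 + 3082.24 + 771.72 = 3946.96
L = 3641.02 / 3946.96 × 100 = 92.2487
Paasche component (current-period weights):
ΣP(t=1)Q(t=1) = 2.09×67 + 399.48×7 + 6.06×118 = 140.03 + 2796.36 + 715.08 = 3651.47
ΣP(t=0)Q(t=1) = 1.50×67 + 440.32×7 + 6.54×118 = 100.5 + 3082.24 + 771.72 = 3954.46
P = 3651.47 / 3954.46 × 100 = 92.3380
Fisher = √(L × P) = √(92.2487 × 92.3380) = 92.2934

92.29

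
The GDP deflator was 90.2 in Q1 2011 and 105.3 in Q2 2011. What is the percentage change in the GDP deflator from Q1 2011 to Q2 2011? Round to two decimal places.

Change = (105.3 − 90.2) / 90.2 × 100
       = 15.1 / 90.2 × 100 = 16.7406%

16.74%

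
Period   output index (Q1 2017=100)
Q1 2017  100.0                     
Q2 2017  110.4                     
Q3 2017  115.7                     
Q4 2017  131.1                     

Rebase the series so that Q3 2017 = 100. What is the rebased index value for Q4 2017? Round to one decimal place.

Rebased(Q4 2017) = 131.1 / 115.7 × 100 = 113.3103

113.3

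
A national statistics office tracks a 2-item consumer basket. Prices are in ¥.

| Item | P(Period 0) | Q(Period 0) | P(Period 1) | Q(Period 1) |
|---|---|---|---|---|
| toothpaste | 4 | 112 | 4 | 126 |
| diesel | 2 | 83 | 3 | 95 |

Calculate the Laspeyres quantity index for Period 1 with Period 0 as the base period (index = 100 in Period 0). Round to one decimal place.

Laspeyres quantity index uses base-period prices as weights.
ΣP(Period 0)·Q(Period 1) = 4×126 + 2×95 = 504 + 190 = 694
ΣP(Period 0)·Q(Period 0) = 4×112 + 2×83 = 448 + 166 = 614
Index = 694 / 614 × 100 = 113.0293

113.0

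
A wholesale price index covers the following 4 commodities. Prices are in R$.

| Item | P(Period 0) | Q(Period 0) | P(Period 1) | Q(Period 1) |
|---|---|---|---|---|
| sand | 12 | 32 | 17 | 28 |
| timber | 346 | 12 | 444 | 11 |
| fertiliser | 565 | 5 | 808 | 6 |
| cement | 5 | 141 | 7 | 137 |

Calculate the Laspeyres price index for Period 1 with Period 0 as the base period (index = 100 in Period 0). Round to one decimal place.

Laspeyres price index uses base-period quantities as weights.
ΣP(Period 1)·Q(Period 0) = 17×32 + 444×12 + 808×5 + 7×141 = 544 + 5328 + 4040 + 987 = 10899
ΣP(Period 0)·Q(Period 0) = 12×32 + 346×12 + 565×5 + 5×141 = 384 + 4152 + 2825 + 705 = 8066
Index = 10899 / 8066 × 100 = 135.1227

135.1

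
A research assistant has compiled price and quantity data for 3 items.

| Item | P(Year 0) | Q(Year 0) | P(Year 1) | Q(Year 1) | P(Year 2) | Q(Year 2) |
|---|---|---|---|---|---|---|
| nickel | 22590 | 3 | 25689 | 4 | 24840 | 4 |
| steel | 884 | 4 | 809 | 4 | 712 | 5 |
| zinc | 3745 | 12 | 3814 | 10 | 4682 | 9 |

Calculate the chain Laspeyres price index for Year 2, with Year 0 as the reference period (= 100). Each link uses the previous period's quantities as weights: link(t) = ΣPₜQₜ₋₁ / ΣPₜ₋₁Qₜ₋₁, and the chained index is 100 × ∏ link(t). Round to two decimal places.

Link Year 0→Year 1:
ΣP(Year 1)Q(Year 0) = 25689×3 + 809×4 + 3814×12 = 77067 + 3236 + 45768 = 126071
ΣP(Year 0)Q(Year 0) = 22590×3 + 884×4 + 3745×12 = 67770 + 3536 + 44940 = 116246
link = 126071/116246 = 1.084519
Link Year 1→Year 2:
ΣP(Year 2)Q(Year 1) = 24840×4 + 712×4 + 4682×10 = 99360 + 2848 + 46820 = 149028
ΣP(Year 1)Q(Year 1) = 25689×4 + 809×4 + 3814×10 = 102756 + 3236 + 38140 = 144132
link = 149028/144132 = 1.033969
Chained index = 100 × 1.084519 × 1.033969 = 112.1359

112.14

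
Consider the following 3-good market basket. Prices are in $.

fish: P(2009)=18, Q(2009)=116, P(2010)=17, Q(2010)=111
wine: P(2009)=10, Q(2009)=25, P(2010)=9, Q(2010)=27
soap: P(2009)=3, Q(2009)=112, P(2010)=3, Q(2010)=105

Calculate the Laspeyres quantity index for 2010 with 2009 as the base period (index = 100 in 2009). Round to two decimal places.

Laspeyres quantity index uses base-period prices as weights.
ΣP(2009)·Q(2010) = 18×111 + 10×27 + 3×105 = 1998 + 270 + 315 = 2583
ΣP(2009)·Q(2009) = 18×116 + 10×25 + 3×112 = 2088 + 250 + 336 = 2674
Index = 2583 / 2674 × 100 = 96.5969

96.60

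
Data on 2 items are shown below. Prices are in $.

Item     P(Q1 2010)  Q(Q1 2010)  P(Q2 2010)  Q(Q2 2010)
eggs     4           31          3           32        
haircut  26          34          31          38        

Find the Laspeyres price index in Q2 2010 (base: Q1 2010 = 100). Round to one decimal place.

Laspeyres price index uses base-period quantities as weights.
ΣP(Q2 2010)·Q(Q1 2010) = 3×31 + 31×34 = 93 + 1054 = 1147
ΣP(Q1 2010)·Q(Q1 2010) = 4×31 + 26×34 = 124 + 884 = 1008
Index = 1147 / 1008 × 100 = 113.7897

113.8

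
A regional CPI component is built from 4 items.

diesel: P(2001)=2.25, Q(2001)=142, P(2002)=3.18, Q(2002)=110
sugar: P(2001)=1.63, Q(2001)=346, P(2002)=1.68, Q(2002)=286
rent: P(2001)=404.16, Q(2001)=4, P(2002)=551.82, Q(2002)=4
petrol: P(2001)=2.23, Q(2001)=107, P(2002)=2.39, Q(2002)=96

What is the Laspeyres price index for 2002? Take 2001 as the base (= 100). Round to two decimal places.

127.64

Laspeyres price index uses base-period quantities as weights.
ΣP(2002)·Q(2001) = 3.18×142 + 1.68×346 + 551.82×4 + 2.39×107 = 451.56 + 581.28 + 2207.28 + 255.73 = 3495.85
ΣP(2001)·Q(2001) = 2.25×142 + 1.63×346 + 404.16×4 + 2.23×107 = 319.5 + 563.98 + 1616.64 + 238.61 = 2738.73
Index = 3495.85 / 2738.73 × 100 = 127.6449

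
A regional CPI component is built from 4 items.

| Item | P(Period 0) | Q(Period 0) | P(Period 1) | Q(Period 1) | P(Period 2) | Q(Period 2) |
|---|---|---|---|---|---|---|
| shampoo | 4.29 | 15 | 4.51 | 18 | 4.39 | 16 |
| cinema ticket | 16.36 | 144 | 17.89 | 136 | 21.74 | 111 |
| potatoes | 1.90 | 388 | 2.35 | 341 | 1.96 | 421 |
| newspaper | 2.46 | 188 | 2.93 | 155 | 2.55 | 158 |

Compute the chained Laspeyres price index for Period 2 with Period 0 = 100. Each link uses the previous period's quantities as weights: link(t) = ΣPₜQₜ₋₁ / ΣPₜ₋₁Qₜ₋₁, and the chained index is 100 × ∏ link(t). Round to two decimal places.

123.36

Link Period 0→Period 1:
ΣP(Period 1)Q(Period 0) = 4.51×15 + 17.89×144 + 2.35×388 + 2.93×188 = 67.65 + 2576.16 + 911.8 + 550.84 = 4106.45
ΣP(Period 0)Q(Period 0) = 4.29×15 + 16.36×144 + 1.90×388 + 2.46×188 = 64.35 + 2355.84 + 737.2 + 462.48 = 3619.87
link = 4106.45/3619.87 = 1.134419
Link Period 1→Period 2:
ΣP(Period 2)Q(Period 1) = 4.39×18 + 21.74×136 + 1.96×341 + 2.55×155 = 79.02 + 2956.64 + 668.36 + 395.25 = 4099.27
ΣP(Period 1)Q(Period 1) = 4.51×18 + 17.89×136 + 2.35×341 + 2.93×155 = 81.18 + 2433.04 + 801.35 + 454.15 = 3769.72
link = 4099.27/3769.72 = 1.087420
Chained index = 100 × 1.134419 × 1.087420 = 123.3590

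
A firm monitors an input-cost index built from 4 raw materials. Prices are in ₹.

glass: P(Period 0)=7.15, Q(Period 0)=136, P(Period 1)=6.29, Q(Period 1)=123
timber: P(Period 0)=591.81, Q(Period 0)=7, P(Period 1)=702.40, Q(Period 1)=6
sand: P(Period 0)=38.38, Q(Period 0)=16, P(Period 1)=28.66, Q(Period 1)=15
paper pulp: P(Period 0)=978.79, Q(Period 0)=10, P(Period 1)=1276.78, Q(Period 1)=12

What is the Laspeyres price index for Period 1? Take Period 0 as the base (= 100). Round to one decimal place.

122.4

Laspeyres price index uses base-period quantities as weights.
ΣP(Period 1)·Q(Period 0) = 6.29×136 + 702.40×7 + 28.66×16 + 1276.78×10 = 855.44 + 4916.8 + 458.56 + 12767.8 = 18998.6
ΣP(Period 0)·Q(Period 0) = 7.15×136 + 591.81×7 + 38.38×16 + 978.79×10 = 972.4 + 4142.67 + 614.08 + 9787.9 = 15517.05
Index = 18998.6 / 15517.05 × 100 = 122.4369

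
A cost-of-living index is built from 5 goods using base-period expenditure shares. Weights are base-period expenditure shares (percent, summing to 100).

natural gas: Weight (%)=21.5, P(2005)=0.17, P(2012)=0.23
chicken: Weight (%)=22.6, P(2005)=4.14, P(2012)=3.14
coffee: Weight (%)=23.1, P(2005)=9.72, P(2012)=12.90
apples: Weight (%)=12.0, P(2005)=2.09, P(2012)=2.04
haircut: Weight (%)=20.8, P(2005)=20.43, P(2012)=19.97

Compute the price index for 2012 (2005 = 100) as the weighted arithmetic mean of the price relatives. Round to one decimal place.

natural gas: 21.5 × (0.23/0.17) = 21.5 × 1.352941 = 29.0882
chicken: 22.6 × (3.14/4.14) = 22.6 × 0.758454 = 17.1411
coffee: 23.1 × (12.90/9.72) = 23.1 × 1.327160 = 30.6574
apples: 12.0 × (2.04/2.09) = 12.0 × 0.976077 = 11.7129
haircut: 20.8 × (19.97/20.43) = 20.8 × 0.977484 = 20.3317
Index = Σ wᵢ·(p₁ᵢ/p₀ᵢ) = 29.0882 + 17.1411 + 30.6574 + 11.7129 + 20.3317 = 108.9313

108.9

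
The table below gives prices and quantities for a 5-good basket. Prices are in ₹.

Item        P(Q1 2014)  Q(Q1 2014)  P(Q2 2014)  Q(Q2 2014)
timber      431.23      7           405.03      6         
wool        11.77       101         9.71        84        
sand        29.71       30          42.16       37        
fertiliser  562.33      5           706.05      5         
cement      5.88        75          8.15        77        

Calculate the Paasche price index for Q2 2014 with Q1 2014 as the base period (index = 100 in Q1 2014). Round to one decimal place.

Paasche price index uses current-period quantities as weights.
ΣP(Q2 2014)·Q(Q2 2014) = 405.03×6 + 9.71×84 + 42.16×37 + 706.05×5 + 8.15×77 = 2430.18 + 815.64 + 1559.92 + 3530.25 + 627.55 = 8963.54
ΣP(Q1 2014)·Q(Q2 2014) = 431.23×6 + 11.77×84 + 29.71×37 + 562.33×5 + 5.88×77 = 2587.38 + 988.68 + 1099.27 + 2811.65 + 452.76 = 7939.74
Index = 8963.54 / 7939.74 × 100 = 112.8946

112.9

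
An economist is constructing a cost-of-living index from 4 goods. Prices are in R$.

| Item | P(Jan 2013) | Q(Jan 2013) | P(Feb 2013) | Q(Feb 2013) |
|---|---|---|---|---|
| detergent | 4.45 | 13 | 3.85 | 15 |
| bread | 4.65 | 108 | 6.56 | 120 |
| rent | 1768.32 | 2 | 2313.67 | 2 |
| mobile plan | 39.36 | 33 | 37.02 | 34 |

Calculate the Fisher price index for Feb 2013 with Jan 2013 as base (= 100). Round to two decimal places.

122.43

Laspeyres component (base-period weights):
ΣP(Feb 2013)Q(Jan 2013) = 3.85×13 + 6.56×108 + 2313.67×2 + 37.02×33 = 50.05 + 708.48 + 4627.34 + 1221.66 = 6607.53
ΣP(Jan 2013)Q(Jan 2013) = 4.45×13 + 4.65×108 + 1768.32×2 + 39.36×33 = 57.85 + 502.2 + 3536.64 + 1298.88 = 5395.57
L = 6607.53 / 5395.57 × 100 = 122.4621
Paasche component (current-period weights):
ΣP(Feb 2013)Q(Feb 2013) = 3.85×15 + 6.56×120 + 2313.67×2 + 37.02×34 = 57.75 + 787.2 + 4627.34 + 1258.68 = 6730.97
ΣP(Jan 2013)Q(Feb 2013) = 4.45×15 + 4.65×120 + 1768.32×2 + 39.36×34 = 66.75 + 558 + 3536.64 + 1338.24 = 5499.63
P = 6730.97 / 5499.63 × 100 = 122.3895
Fisher = √(L × P) = √(122.4621 × 122.3895) = 122.4258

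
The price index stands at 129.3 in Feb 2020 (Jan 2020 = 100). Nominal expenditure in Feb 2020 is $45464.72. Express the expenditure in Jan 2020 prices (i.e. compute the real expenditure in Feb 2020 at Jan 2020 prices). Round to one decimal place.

35162.2

Real = Nominal ÷ (Index/100) = 45464.72 ÷ (129.3/100)
     = 45464.72 ÷ 1.293 = 35162.1964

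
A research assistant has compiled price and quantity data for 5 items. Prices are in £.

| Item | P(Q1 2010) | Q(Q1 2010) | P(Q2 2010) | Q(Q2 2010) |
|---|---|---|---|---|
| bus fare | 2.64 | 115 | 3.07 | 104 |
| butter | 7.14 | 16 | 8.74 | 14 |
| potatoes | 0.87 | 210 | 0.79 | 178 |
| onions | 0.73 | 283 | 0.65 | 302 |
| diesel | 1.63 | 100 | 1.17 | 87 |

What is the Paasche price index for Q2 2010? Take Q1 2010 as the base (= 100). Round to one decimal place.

98.7

Paasche price index uses current-period quantities as weights.
ΣP(Q2 2010)·Q(Q2 2010) = 3.07×104 + 8.74×14 + 0.79×178 + 0.65×302 + 1.17×87 = 319.28 + 122.36 + 140.62 + 196.3 + 101.79 = 880.35
ΣP(Q1 2010)·Q(Q2 2010) = 2.64×104 + 7.14×14 + 0.87×178 + 0.73×302 + 1.63×87 = 274.56 + 99.96 + 154.86 + 220.46 + 141.81 = 891.65
Index = 880.35 / 891.65 × 100 = 98.7327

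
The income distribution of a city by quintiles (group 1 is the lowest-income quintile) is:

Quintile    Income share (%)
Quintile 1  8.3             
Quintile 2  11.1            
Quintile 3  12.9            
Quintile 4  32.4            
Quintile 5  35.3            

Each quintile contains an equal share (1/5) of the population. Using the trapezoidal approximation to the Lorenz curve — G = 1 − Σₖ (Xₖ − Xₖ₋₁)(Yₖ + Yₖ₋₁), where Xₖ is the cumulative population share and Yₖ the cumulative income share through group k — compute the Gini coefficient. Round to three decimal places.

0.301

Cumulative income shares Yₖ: 0.0830, 0.1940, 0.3230, 0.6470, 1.0000
Σ (Xₖ−Xₖ₋₁)(Yₖ+Yₖ₋₁) = (1/5)(0.0830+0.0000) + (1/5)(0.1940+0.0830) + (1/5)(0.3230+0.1940) + (1/5)(0.6470+0.3230) + (1/5)(1.0000+0.6470)
  = 0.0166 + 0.0554 + 0.1034 + 0.1940 + 0.3294 = 0.6988
G = 1 − 0.6988 = 0.3012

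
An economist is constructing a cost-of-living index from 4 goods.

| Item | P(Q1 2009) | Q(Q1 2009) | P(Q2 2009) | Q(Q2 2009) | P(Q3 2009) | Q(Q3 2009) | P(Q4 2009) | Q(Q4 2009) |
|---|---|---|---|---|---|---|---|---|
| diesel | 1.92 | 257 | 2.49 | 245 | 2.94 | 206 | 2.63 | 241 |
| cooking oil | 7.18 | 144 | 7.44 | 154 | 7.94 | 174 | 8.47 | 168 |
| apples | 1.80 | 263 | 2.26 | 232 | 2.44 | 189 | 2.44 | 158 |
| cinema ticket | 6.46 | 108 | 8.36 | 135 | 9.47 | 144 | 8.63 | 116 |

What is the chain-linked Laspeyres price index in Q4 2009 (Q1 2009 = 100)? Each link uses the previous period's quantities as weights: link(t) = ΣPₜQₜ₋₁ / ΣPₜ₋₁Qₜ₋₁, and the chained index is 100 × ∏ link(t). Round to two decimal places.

Link Q1 2009→Q2 2009:
ΣP(Q2 2009)Q(Q1 2009) = 2.49×257 + 7.44×144 + 2.26×263 + 8.36×108 = 639.93 + 1071.36 + 594.38 + 902.88 = 3208.55
ΣP(Q1 2009)Q(Q1 2009) = 1.92×257 + 7.18×144 + 1.80×263 + 6.46×108 = 493.44 + 1033.92 + 473.4 + 697.68 = 2698.44
link = 3208.55/2698.44 = 1.189039
Link Q2 2009→Q3 2009:
ΣP(Q3 2009)Q(Q2 2009) = 2.94×245 + 7.94×154 + 2.44×232 + 9.47×135 = 720.3 + 1222.76 + 566.08 + 1278.45 = 3787.59
ΣP(Q2 2009)Q(Q2 2009) = 2.49×245 + 7.44×154 + 2.26×232 + 8.36×135 = 610.05 + 1145.76 + 524.32 + 1128.6 = 3408.73
link = 3787.59/3408.73 = 1.111144
Link Q3 2009→Q4 2009:
ΣP(Q4 2009)Q(Q3 2009) = 2.63×206 + 8.47×174 + 2.44×189 + 8.63×144 = 541.78 + 1473.78 + 461.16 + 1242.72 = 3719.44
ΣP(Q3 2009)Q(Q3 2009) = 2.94×206 + 7.94×174 + 2.44×189 + 9.47×144 = 605.64 + 1381.56 + 461.16 + 1363.68 = 3812.04
link = 3719.44/3812.04 = 0.975709
Chained index = 100 × 1.189039 × 1.111144 × 0.975709 = 128.9100

128.91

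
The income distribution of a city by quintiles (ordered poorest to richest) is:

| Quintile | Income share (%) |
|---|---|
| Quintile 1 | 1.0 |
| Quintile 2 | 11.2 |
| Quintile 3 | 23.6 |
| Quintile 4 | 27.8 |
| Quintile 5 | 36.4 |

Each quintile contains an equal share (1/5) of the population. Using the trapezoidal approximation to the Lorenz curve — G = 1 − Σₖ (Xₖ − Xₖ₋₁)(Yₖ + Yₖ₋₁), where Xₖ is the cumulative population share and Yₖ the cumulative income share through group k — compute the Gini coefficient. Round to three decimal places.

0.350

Cumulative income shares Yₖ: 0.0100, 0.1220, 0.3580, 0.6360, 1.0000
Σ (Xₖ−Xₖ₋₁)(Yₖ+Yₖ₋₁) = (1/5)(0.0100+0.0000) + (1/5)(0.1220+0.0100) + (1/5)(0.3580+0.1220) + (1/5)(0.6360+0.3580) + (1/5)(1.0000+0.6360)
  = 0.0020 + 0.0264 + 0.0960 + 0.1988 + 0.3272 = 0.6504
G = 1 − 0.6504 = 0.3496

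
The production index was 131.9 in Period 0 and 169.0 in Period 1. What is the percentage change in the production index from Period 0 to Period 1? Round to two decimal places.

28.13%

Change = (169.0 − 131.9) / 131.9 × 100
       = 37.1 / 131.9 × 100 = 28.1274%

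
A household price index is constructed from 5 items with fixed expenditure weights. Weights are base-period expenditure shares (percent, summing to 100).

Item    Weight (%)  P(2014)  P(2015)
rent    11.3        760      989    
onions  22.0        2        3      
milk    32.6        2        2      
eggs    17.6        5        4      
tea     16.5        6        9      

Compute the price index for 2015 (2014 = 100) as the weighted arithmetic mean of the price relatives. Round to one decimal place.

119.1

rent: 11.3 × (989/760) = 11.3 × 1.301316 = 14.7049
onions: 22.0 × (3/2) = 22.0 × 1.500000 = 33.0000
milk: 32.6 × (2/2) = 32.6 × 1.000000 = 32.6000
eggs: 17.6 × (4/5) = 17.6 × 0.800000 = 14.0800
tea: 16.5 × (9/6) = 16.5 × 1.500000 = 24.7500
Index = Σ wᵢ·(p₁ᵢ/p₀ᵢ) = 14.7049 + 33.0000 + 32.6000 + 14.0800 + 24.7500 = 119.1349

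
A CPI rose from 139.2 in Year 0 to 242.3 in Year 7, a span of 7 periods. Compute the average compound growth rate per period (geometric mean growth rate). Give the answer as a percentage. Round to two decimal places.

8.24%

Growth factor = (242.3/139.2)^(1/7) = (1.740661)^(1/7) = 1.082400
Growth rate = 1.082400 − 1 = 0.082400 = 8.2400%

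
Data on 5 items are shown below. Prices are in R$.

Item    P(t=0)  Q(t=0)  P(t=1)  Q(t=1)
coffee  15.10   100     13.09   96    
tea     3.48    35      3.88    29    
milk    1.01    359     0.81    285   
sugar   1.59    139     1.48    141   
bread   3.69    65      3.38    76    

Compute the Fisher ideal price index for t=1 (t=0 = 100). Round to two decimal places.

88.09

Laspeyres component (base-period weights):
ΣP(t=1)Q(t=0) = 13.09×100 + 3.88×35 + 0.81×359 + 1.48×139 + 3.38×65 = 1309 + 135.8 + 290.79 + 205.72 + 219.7 = 2161.01
ΣP(t=0)Q(t=0) = 15.10×100 + 3.48×35 + 1.01×359 + 1.59×139 + 3.69×65 = 1510 + 121.8 + 362.59 + 221.01 + 239.85 = 2455.25
L = 2161.01 / 2455.25 × 100 = 88.0159
Paasche component (current-period weights):
ΣP(t=1)Q(t=1) = 13.09×96 + 3.88×29 + 0.81×285 + 1.48×141 + 3.38×76 = 1256.64 + 112.52 + 230.85 + 208.68 + 256.88 = 2065.57
ΣP(t=0)Q(t=1) = 15.10×96 + 3.48×29 + 1.01×285 + 1.59×141 + 3.69×76 = 1449.6 + 100.92 + 287.85 + 224.19 + 280.44 = 2343
P = 2065.57 / 2343 × 100 = 88.1592
Fisher = √(L × P) = √(88.0159 × 88.1592) = 88.0875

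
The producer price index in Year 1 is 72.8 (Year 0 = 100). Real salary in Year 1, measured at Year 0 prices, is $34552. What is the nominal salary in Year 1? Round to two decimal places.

25153.86

Nominal = Real × (Index/100) = 34552 × (72.8/100)
        = 34552 × 0.728 = 25153.8560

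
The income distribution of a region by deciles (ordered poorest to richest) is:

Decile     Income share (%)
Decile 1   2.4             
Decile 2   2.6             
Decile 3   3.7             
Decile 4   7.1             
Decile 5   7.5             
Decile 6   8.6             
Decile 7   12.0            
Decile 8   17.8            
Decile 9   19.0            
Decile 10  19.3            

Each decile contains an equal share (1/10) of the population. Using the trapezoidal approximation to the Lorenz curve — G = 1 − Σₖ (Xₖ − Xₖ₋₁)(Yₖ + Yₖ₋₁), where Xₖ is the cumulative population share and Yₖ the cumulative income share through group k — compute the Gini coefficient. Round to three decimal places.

Cumulative income shares Yₖ: 0.0240, 0.0500, 0.0870, 0.1580, 0.2330, 0.3190, 0.4390, 0.6170, 0.8070, 1.0000
Σ (Xₖ−Xₖ₋₁)(Yₖ+Yₖ₋₁) = (1/10)(0.0240+0.0000) + (1/10)(0.0500+0.0240) + (1/10)(0.0870+0.0500) + (1/10)(0.1580+0.0870) + (1/10)(0.2330+0.1580) + (1/10)(0.3190+0.2330) + (1/10)(0.4390+0.3190) + (1/10)(0.6170+0.4390) + (1/10)(0.8070+0.6170) + (1/10)(1.0000+0.8070)
  = 0.0024 + 0.0074 + 0.0137 + 0.0245 + 0.0391 + 0.0552 + 0.0758 + 0.1056 + 0.1424 + 0.1807 = 0.6468
G = 1 − 0.6468 = 0.3532

0.353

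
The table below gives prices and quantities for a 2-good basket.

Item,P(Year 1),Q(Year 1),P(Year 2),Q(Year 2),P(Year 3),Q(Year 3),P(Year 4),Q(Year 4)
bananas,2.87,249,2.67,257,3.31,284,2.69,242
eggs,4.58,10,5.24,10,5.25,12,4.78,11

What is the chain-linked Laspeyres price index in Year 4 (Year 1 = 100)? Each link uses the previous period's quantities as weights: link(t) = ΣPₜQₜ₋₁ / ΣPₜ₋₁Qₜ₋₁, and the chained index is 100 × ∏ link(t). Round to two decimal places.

Link Year 1→Year 2:
ΣP(Year 2)Q(Year 1) = 2.67×249 + 5.24×10 = 664.83 + 52.4 = 717.23
ΣP(Year 1)Q(Year 1) = 2.87×249 + 4.58×10 = 714.63 + 45.8 = 760.43
link = 717.23/760.43 = 0.943190
Link Year 2→Year 3:
ΣP(Year 3)Q(Year 2) = 3.31×257 + 5.25×10 = 850.67 + 52.5 = 903.17
ΣP(Year 2)Q(Year 2) = 2.67×257 + 5.24×10 = 686.19 + 52.4 = 738.59
link = 903.17/738.59 = 1.222830
Link Year 3→Year 4:
ΣP(Year 4)Q(Year 3) = 2.69×284 + 4.78×12 = 763.96 + 57.36 = 821.32
ΣP(Year 3)Q(Year 3) = 3.31×284 + 5.25×12 = 940.04 + 63 = 1003.04
link = 821.32/1003.04 = 0.818831
Chained index = 100 × 0.943190 × 1.222830 × 0.818831 = 94.4408

94.44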